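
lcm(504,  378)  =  1512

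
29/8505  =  29/8505 = 0.00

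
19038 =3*6346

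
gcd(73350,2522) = 2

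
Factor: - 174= -2^1*3^1*29^1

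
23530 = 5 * 4706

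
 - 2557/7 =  - 366 + 5/7 = -365.29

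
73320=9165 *8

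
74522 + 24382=98904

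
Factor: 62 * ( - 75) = - 4650=- 2^1*3^1*5^2*31^1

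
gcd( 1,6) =1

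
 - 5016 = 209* ( - 24 ) 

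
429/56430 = 13/1710  =  0.01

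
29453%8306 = 4535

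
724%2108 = 724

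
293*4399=1288907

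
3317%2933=384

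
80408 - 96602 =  - 16194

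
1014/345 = 2+108/115 = 2.94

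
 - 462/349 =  - 462/349 = - 1.32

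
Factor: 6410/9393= 2^1*3^( -1)*5^1*31^(  -  1 )* 101^( - 1 ) * 641^1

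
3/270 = 1/90 = 0.01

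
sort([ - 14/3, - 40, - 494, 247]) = [ - 494, - 40,-14/3, 247]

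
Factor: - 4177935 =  - 3^2*5^1*227^1*409^1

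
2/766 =1/383 = 0.00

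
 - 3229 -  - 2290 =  - 939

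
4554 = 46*99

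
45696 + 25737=71433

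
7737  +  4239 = 11976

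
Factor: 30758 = 2^1*7^1 * 13^3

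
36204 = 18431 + 17773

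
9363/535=17 + 268/535 = 17.50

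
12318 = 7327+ 4991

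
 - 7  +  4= - 3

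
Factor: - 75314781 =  - 3^2*83^1*100823^1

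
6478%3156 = 166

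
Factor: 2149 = 7^1*307^1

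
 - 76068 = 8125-84193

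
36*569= 20484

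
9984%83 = 24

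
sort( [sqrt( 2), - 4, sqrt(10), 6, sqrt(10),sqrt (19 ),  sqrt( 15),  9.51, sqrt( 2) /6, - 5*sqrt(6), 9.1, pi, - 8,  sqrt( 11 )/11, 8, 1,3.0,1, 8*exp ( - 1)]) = [-5*sqrt( 6), -8, - 4, sqrt ( 2)/6, sqrt(11 ) /11, 1,1 , sqrt (2),8*exp( - 1), 3.0,pi , sqrt( 10 ), sqrt( 10),sqrt(15),sqrt( 19),6, 8, 9.1,  9.51 ] 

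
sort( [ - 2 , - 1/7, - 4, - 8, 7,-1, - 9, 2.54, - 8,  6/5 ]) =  [ - 9, - 8, - 8, - 4, - 2, - 1, - 1/7, 6/5,2.54, 7]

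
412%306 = 106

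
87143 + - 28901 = 58242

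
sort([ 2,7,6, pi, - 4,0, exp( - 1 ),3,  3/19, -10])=[ - 10, - 4, 0, 3/19 , exp( -1),2,  3,  pi, 6,  7]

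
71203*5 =356015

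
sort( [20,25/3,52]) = [ 25/3,20,  52 ]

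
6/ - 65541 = - 2/21847=- 0.00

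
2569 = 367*7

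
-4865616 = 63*( -77232 )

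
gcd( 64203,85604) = 21401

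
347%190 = 157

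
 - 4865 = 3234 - 8099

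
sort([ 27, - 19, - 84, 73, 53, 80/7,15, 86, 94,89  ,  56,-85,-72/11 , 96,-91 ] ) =[ - 91, - 85, - 84,  -  19, - 72/11, 80/7,15,  27,53,56, 73, 86,89,94,96 ] 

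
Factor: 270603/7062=843/22  =  2^( - 1 ) * 3^1*11^( - 1 ) * 281^1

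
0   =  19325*0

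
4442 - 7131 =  - 2689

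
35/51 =35/51=0.69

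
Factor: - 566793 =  - 3^2 * 71^1* 887^1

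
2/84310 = 1/42155 = 0.00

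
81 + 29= 110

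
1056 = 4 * 264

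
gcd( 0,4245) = 4245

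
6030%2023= 1984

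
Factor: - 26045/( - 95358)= 2^(-1)*3^ ( - 1 )*5^1*23^( - 1)*691^( - 1) * 5209^1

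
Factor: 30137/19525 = 5^( -2)*11^( - 1) * 71^( - 1)*30137^1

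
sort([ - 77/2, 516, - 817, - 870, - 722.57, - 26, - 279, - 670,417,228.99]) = [ - 870,-817, - 722.57, - 670, - 279,-77/2, -26,228.99,417,516 ]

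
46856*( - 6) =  - 281136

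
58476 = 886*66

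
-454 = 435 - 889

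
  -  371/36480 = - 1 + 36109/36480 = - 0.01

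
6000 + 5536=11536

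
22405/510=4481/102= 43.93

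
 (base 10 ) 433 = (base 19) 13F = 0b110110001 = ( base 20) 11d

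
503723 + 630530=1134253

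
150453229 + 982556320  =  1133009549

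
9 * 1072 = 9648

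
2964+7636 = 10600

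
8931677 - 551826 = 8379851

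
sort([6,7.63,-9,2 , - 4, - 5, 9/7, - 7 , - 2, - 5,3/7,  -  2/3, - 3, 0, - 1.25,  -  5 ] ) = [ - 9, - 7, - 5,-5, - 5, - 4, - 3, - 2,  -  1.25 , - 2/3, 0, 3/7,9/7,2,6,7.63]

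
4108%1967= 174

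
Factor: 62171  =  62171^1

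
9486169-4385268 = 5100901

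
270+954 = 1224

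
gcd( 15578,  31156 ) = 15578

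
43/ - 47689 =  - 1 + 47646/47689  =  - 0.00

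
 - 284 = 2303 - 2587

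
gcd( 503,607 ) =1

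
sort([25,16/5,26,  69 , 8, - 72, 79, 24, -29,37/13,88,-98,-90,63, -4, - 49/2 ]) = [- 98, - 90, -72, - 29, - 49/2, -4, 37/13,16/5,8,24,25,  26, 63,  69,79,88 ] 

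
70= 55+15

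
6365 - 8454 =-2089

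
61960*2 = 123920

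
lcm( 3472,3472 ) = 3472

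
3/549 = 1/183 = 0.01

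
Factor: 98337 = 3^1*32779^1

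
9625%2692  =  1549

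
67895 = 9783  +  58112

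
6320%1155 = 545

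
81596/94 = 868 + 2/47 = 868.04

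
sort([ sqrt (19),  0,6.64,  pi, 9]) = [ 0,pi,sqrt ( 19),6.64,9]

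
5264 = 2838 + 2426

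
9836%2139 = 1280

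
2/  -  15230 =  - 1 + 7614/7615 = - 0.00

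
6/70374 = 1/11729 = 0.00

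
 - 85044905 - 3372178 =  - 88417083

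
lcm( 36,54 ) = 108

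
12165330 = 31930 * 381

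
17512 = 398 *44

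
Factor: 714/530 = 3^1 * 5^(-1 ) * 7^1 * 17^1* 53^( - 1 ) = 357/265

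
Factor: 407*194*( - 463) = - 36557554 = - 2^1*11^1*37^1*97^1*463^1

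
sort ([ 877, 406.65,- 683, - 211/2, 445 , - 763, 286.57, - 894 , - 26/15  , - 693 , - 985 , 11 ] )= [ - 985,-894  ,-763,-693,-683, - 211/2, - 26/15, 11, 286.57, 406.65,445,  877] 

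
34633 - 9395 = 25238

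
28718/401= 28718/401 = 71.62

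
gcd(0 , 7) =7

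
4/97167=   4/97167  =  0.00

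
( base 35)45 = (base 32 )4H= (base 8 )221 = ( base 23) 67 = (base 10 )145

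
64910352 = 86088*754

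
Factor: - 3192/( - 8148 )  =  38/97  =  2^1*19^1*97^ ( - 1)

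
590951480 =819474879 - 228523399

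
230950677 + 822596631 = 1053547308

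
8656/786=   4328/393 = 11.01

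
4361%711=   95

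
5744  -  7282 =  - 1538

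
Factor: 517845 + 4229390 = 5^1*47^1*20201^1 = 4747235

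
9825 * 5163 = 50726475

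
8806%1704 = 286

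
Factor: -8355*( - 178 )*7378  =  10972487820 = 2^2*3^1 * 5^1*7^1*17^1*31^1*89^1*557^1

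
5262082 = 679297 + 4582785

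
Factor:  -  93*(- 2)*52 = 9672 = 2^3*3^1*13^1*31^1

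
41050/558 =20525/279  =  73.57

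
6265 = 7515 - 1250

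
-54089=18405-72494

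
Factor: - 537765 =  - 3^1*5^1*35851^1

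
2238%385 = 313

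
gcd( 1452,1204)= 4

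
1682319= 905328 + 776991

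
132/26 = 5 + 1/13 = 5.08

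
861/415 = 861/415 = 2.07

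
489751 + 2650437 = 3140188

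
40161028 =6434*6242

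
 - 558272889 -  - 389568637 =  - 168704252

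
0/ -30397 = 0/1 = -0.00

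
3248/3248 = 1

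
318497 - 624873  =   - 306376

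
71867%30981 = 9905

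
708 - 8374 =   -  7666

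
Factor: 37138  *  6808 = 2^4*23^1*31^1*37^1* 599^1 =252835504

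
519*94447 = 49017993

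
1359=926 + 433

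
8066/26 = 4033/13= 310.23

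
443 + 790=1233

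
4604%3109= 1495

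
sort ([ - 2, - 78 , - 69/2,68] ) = [ - 78,-69/2, - 2,68 ]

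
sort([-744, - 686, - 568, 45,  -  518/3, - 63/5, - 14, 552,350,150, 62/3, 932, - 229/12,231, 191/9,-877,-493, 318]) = [ - 877 ,-744,-686, - 568, - 493 ,-518/3,-229/12,- 14, - 63/5,62/3,191/9, 45,150 , 231, 318,350,552 , 932 ] 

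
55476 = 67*828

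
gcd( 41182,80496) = 2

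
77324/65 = 5948/5 = 1189.60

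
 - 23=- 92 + 69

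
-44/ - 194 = 22/97 = 0.23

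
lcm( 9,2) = 18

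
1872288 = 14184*132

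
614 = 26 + 588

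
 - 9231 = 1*( - 9231) 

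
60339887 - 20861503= 39478384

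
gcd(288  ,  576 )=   288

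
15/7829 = 15/7829= 0.00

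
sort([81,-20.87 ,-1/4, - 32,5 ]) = [ - 32 ,-20.87,-1/4, 5, 81 ] 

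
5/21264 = 5/21264= 0.00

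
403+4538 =4941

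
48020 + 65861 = 113881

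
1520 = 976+544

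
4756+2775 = 7531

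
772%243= 43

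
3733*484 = 1806772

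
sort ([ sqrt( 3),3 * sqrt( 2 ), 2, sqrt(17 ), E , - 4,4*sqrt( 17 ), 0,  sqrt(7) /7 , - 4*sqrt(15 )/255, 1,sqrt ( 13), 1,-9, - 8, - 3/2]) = [ -9, - 8, - 4,-3/2, - 4*sqrt ( 15 ) /255, 0,sqrt( 7)/7,1, 1, sqrt(3),2,E, sqrt(13),sqrt( 17 ), 3*sqrt(2),4*sqrt(17 )] 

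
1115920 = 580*1924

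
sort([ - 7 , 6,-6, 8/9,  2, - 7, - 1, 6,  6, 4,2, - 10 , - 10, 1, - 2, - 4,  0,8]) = [-10,-10,-7, - 7, - 6,  -  4, - 2, - 1,0 , 8/9,1 , 2,2 , 4,6,6,  6, 8]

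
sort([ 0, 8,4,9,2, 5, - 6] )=[ - 6,0, 2, 4 , 5,8,9] 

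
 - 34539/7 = -34539/7 = - 4934.14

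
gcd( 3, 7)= 1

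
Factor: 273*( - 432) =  - 2^4*3^4 * 7^1*13^1 = - 117936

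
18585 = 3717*5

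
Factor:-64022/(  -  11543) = 538/97 = 2^1*97^( - 1)*269^1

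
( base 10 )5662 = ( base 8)13036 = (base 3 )21202201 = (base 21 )chd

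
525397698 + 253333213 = 778730911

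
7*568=3976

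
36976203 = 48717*759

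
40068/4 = 10017=10017.00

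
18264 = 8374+9890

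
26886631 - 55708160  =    -  28821529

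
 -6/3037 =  - 6/3037 = -  0.00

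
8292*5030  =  41708760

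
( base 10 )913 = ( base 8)1621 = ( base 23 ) 1GG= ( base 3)1020211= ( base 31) te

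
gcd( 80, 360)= 40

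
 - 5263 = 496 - 5759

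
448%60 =28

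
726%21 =12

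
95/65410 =19/13082 = 0.00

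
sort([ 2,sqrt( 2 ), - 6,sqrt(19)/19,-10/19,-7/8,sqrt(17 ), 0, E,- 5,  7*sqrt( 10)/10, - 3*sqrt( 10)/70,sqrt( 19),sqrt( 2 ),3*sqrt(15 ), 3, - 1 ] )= [ - 6, - 5, - 1,  -  7/8, - 10/19, -3*sqrt(10)/70, 0,sqrt( 19) /19,sqrt( 2 ), sqrt( 2), 2,7*sqrt(10) /10,E,3,  sqrt( 17 ),sqrt(19),3*sqrt( 15) ]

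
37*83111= 3075107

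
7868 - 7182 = 686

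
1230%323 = 261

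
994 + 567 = 1561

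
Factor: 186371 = 17^1 * 19^1 * 577^1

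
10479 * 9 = 94311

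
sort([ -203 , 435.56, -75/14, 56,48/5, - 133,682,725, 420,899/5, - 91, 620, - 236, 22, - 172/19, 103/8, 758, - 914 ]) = [  -  914,-236, - 203, - 133, - 91,-172/19, - 75/14, 48/5,103/8,22,56, 899/5,420, 435.56, 620,682,725, 758] 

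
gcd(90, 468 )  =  18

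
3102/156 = 19 + 23/26= 19.88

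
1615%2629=1615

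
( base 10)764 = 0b1011111100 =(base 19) 224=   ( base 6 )3312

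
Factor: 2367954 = 2^1  *  3^4*47^1*311^1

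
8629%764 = 225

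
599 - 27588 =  - 26989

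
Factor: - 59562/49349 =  - 2^1 * 3^3*61^( - 1)*809^( -1)*1103^1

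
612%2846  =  612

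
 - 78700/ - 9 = 8744+ 4/9= 8744.44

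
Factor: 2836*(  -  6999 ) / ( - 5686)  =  2^1*3^1*709^1* 2333^1*2843^( - 1) = 9924582/2843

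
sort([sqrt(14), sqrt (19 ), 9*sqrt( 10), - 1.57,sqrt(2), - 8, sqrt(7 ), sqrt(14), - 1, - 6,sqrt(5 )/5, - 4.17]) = [ - 8 ,  -  6, - 4.17, - 1.57, - 1, sqrt( 5)/5, sqrt(2), sqrt( 7),  sqrt(14 ), sqrt(14), sqrt( 19) , 9*sqrt(10)]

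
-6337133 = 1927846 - 8264979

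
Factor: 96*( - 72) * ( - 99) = 684288= 2^8*3^5 * 11^1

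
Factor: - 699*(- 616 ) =430584 = 2^3*3^1*7^1*11^1*233^1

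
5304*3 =15912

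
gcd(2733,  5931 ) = 3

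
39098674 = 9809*3986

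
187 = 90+97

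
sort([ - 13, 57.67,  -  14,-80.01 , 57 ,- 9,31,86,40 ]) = [ - 80.01,  -  14,-13,-9,31,  40, 57, 57.67,86 ]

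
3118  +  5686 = 8804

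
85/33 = 2+19/33 = 2.58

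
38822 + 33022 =71844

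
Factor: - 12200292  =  -2^2*3^2*13^1 * 131^1*199^1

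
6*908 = 5448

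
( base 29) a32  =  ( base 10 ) 8499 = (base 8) 20463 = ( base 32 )89j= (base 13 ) 3B3A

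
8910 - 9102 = - 192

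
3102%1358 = 386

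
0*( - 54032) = 0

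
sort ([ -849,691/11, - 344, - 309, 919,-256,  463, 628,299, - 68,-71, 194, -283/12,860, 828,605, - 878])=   [ - 878, - 849,- 344,-309, - 256, - 71,  -  68, - 283/12,691/11, 194, 299, 463, 605,628, 828,860,919 ] 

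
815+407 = 1222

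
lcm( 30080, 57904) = 2316160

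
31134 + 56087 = 87221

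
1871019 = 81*23099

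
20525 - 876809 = -856284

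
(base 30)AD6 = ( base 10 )9396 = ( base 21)1069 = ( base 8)22264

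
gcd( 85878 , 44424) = 18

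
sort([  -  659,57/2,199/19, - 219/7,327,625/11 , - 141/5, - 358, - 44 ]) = [ - 659,-358, - 44,  -  219/7, - 141/5, 199/19,  57/2,  625/11,327]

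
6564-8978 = - 2414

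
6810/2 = 3405 = 3405.00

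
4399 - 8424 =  - 4025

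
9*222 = 1998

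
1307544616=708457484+599087132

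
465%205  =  55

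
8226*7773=63940698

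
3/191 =3/191  =  0.02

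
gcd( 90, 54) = 18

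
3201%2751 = 450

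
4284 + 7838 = 12122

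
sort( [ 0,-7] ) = [-7,0]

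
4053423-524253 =3529170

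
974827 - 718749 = 256078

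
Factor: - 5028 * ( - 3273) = 2^2*3^2 * 419^1 * 1091^1 =16456644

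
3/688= 3/688 = 0.00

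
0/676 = 0  =  0.00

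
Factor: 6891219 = 3^2*53^1 * 14447^1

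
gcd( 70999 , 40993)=1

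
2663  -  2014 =649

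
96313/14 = 6879 + 1/2 = 6879.50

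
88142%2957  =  2389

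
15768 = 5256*3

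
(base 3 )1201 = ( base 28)1I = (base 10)46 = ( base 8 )56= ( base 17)2C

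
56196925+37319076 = 93516001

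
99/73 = 99/73 = 1.36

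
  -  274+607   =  333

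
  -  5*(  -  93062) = 465310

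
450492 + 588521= 1039013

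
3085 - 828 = 2257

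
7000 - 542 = 6458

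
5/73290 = 1/14658 = 0.00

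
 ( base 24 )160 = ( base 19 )1IH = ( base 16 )2D0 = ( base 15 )330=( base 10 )720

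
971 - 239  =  732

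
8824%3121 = 2582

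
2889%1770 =1119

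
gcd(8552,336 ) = 8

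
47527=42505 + 5022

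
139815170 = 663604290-523789120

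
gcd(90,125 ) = 5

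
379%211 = 168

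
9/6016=9/6016=0.00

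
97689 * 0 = 0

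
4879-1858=3021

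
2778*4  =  11112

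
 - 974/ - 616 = 487/308 = 1.58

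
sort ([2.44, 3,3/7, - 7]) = [ -7,3/7,2.44, 3 ]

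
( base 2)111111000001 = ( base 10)4033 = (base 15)12DD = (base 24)701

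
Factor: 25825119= 3^1*8608373^1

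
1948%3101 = 1948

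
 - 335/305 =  - 67/61  =  - 1.10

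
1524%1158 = 366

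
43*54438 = 2340834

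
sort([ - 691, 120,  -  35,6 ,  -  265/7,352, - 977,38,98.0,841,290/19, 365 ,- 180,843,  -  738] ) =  [-977, - 738, - 691, - 180, - 265/7,-35, 6, 290/19,38, 98.0,120,352,  365,841 , 843]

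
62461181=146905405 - 84444224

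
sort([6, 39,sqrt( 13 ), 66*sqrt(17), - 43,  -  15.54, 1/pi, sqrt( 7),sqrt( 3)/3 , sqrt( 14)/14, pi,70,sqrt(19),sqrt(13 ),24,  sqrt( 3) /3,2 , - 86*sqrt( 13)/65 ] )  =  [  -  43, - 15.54 ,-86*sqrt (13)/65,sqrt(14)/14 , 1/pi,sqrt(3 )/3,sqrt( 3)/3,2,sqrt(7), pi,sqrt(13),sqrt(13), sqrt( 19 ), 6,24  ,  39,70, 66 * sqrt (17 )]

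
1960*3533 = 6924680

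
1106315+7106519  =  8212834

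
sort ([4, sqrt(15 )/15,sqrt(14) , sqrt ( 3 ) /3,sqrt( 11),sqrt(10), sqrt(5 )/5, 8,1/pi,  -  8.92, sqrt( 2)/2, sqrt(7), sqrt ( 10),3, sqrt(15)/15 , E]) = [ - 8.92, sqrt(15)/15,sqrt(15 ) /15,1/pi,sqrt( 5)/5,sqrt(3 ) /3,sqrt(2)/2, sqrt(7 ), E,3,sqrt( 10 ), sqrt(10 ),sqrt( 11),sqrt (14), 4, 8 ]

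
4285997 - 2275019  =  2010978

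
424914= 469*906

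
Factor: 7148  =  2^2*1787^1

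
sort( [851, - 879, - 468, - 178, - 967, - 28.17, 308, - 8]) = [  -  967, - 879,  -  468,- 178,-28.17, - 8, 308, 851]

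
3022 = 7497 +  - 4475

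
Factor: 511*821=419531 = 7^1*73^1*821^1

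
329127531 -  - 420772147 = 749899678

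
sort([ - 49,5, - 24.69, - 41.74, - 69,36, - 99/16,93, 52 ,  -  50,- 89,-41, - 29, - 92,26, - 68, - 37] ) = [ - 92, - 89, - 69, - 68, - 50, - 49, - 41.74, - 41, - 37 ,-29 , - 24.69, - 99/16, 5,26, 36,52,93] 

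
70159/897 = 70159/897 = 78.22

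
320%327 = 320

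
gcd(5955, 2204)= 1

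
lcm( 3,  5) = 15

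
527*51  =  26877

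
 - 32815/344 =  - 32815/344  =  -95.39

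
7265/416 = 17 +193/416=17.46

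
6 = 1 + 5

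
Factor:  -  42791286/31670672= -2^(- 3)*3^1*11^(- 1 )*73^1*151^1*647^1*179947^ ( - 1) = -21395643/15835336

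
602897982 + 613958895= 1216856877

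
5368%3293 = 2075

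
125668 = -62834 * ( - 2 )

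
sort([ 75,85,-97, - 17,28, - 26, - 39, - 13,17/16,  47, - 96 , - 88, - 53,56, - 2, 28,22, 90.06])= [  -  97,  -  96,  -  88, - 53, -39, -26, - 17, - 13,-2  ,  17/16, 22,28,28, 47,  56,75, 85, 90.06]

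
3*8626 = 25878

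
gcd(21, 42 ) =21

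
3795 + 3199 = 6994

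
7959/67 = 118 + 53/67 = 118.79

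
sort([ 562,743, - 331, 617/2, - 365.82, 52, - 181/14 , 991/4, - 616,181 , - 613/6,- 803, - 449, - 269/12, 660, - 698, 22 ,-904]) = [ - 904, - 803, - 698,  -  616, - 449,-365.82, - 331, - 613/6, - 269/12, - 181/14, 22,52,  181,991/4,617/2, 562, 660, 743 ] 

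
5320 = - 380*( - 14)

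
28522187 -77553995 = -49031808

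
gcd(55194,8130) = 6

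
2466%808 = 42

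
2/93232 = 1/46616 = 0.00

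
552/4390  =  276/2195 = 0.13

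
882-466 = 416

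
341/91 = 341/91 =3.75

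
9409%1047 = 1033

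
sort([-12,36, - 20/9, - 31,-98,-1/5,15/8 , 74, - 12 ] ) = [- 98, - 31, - 12, - 12, - 20/9 , - 1/5 , 15/8,36,74]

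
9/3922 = 9/3922 =0.00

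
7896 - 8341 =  - 445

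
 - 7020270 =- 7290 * 963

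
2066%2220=2066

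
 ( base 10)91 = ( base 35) 2l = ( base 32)2R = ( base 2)1011011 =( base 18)51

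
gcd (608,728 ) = 8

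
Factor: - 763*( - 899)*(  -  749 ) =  - 513766813 = -7^2*29^1*31^1*107^1 * 109^1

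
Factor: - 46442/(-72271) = 2^1*11^1*2111^1*72271^( - 1) 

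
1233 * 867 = 1069011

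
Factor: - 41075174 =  - 2^1*7^1 *1321^1*2221^1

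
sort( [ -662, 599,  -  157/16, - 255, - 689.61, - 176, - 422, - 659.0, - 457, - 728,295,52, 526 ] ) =[ - 728, - 689.61,- 662, - 659.0 , - 457, -422, - 255 , - 176, - 157/16,52, 295,526, 599] 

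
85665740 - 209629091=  - 123963351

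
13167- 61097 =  - 47930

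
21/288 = 7/96 = 0.07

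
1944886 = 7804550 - 5859664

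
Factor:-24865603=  - 7^1*797^1*4457^1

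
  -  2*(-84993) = 169986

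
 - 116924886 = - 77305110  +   - 39619776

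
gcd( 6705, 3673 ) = 1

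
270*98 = 26460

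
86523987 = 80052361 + 6471626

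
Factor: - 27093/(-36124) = 3/4 = 2^ ( - 2 )*3^1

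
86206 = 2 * 43103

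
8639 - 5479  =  3160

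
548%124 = 52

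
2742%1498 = 1244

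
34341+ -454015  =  - 419674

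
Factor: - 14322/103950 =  - 31/225 = -  3^ ( - 2) * 5^( - 2)*31^1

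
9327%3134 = 3059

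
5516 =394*14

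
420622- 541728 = -121106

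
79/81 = 79/81 = 0.98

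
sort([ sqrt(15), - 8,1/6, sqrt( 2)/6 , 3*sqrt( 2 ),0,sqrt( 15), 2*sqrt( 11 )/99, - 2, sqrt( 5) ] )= [ -8, - 2,0, 2*sqrt(11) /99,1/6,sqrt( 2)/6, sqrt( 5 ),sqrt(15),sqrt( 15), 3*sqrt( 2) ] 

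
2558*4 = 10232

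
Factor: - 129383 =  - 109^1 * 1187^1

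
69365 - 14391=54974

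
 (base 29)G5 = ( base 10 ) 469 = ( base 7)1240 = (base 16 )1d5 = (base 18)181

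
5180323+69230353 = 74410676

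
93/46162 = 93/46162= 0.00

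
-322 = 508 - 830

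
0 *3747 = 0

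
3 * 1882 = 5646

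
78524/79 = 78524/79 = 993.97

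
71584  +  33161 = 104745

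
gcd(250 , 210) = 10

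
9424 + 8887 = 18311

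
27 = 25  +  2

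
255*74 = 18870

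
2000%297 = 218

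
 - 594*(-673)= 399762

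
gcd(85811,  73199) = 1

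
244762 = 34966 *7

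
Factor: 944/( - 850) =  - 2^3*5^(-2) * 17^( - 1)*59^1 = - 472/425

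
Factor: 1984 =2^6*31^1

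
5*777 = 3885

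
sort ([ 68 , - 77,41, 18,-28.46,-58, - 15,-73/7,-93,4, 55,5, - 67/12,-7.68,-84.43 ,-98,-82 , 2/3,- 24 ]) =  [ -98, - 93,-84.43, - 82,-77,-58 , - 28.46,-24, - 15, -73/7,-7.68, -67/12, 2/3, 4, 5, 18, 41,55, 68]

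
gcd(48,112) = 16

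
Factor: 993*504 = 2^3*  3^3*7^1*331^1  =  500472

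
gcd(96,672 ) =96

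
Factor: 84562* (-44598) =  - 3771296076 = -2^2*3^1*7433^1*  42281^1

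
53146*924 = 49106904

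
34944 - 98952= - 64008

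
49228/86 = 24614/43 = 572.42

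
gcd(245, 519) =1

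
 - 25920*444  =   - 11508480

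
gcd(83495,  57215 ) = 5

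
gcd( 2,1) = 1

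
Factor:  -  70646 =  - 2^1 * 35323^1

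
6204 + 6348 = 12552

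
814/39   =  20 + 34/39 = 20.87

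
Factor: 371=7^1*53^1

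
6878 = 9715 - 2837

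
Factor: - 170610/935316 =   -  28435/155886 = - 2^( - 1 )*3^( - 1 ) *5^1*11^2 *47^1*25981^( - 1 )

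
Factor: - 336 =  -2^4 * 3^1*7^1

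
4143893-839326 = 3304567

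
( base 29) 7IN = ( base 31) 6LF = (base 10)6432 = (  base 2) 1100100100000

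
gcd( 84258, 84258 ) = 84258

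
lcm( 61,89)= 5429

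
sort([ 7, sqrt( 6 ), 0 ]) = [ 0 , sqrt( 6 ), 7] 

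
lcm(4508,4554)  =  446292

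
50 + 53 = 103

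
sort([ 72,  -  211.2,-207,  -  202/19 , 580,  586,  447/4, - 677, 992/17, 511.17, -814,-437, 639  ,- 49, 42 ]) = [ - 814,-677, - 437,  -  211.2, - 207, -49 ,  -  202/19, 42, 992/17, 72,447/4, 511.17 , 580, 586, 639]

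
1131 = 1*1131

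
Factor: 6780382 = 2^1*7^1*17^1*31^1*919^1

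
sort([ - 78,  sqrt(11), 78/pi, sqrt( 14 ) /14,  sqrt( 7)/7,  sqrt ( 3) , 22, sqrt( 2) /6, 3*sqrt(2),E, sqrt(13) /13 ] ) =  [ - 78, sqrt( 2 ) /6, sqrt( 14)/14,sqrt( 13) /13,  sqrt( 7) /7,sqrt( 3),E, sqrt(11),3*sqrt( 2) , 22, 78/pi ] 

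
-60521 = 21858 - 82379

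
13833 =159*87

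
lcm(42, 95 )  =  3990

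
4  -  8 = -4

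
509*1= 509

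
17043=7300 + 9743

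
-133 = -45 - 88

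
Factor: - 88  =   -2^3 * 11^1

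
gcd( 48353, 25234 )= 1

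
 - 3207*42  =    -  134694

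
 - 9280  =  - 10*928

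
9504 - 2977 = 6527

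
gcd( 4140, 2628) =36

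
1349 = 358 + 991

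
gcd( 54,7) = 1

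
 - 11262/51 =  -3754/17 = - 220.82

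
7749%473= 181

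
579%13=7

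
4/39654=2/19827 = 0.00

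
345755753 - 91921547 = 253834206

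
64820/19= 64820/19 = 3411.58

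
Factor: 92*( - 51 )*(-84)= 394128 = 2^4*3^2*7^1*17^1*23^1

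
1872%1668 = 204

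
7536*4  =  30144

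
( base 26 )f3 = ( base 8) 611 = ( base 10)393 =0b110001001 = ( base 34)bj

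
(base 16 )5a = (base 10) 90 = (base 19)4e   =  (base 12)76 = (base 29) 33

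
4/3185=4/3185 = 0.00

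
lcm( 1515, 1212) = 6060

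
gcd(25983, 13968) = 9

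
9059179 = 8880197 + 178982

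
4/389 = 4/389 = 0.01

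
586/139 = 586/139 = 4.22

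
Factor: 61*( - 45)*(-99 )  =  3^4 * 5^1*11^1*61^1 = 271755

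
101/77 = 1+ 24/77 = 1.31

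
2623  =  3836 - 1213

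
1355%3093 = 1355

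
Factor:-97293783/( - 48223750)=2^( -1 )*3^1 * 5^(-4)*173^( - 1)*223^( -1) * 5653^1*5737^1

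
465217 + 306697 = 771914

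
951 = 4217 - 3266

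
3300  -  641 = 2659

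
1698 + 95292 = 96990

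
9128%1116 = 200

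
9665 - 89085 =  - 79420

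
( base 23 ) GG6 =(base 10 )8838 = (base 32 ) 8K6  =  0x2286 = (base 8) 21206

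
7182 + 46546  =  53728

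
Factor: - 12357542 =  - 2^1 * 569^1*10859^1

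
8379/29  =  288+ 27/29 = 288.93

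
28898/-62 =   -  14449/31  =  -466.10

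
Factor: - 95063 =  - 95063^1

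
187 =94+93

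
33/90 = 11/30 = 0.37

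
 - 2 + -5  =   - 7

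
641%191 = 68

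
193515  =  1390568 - 1197053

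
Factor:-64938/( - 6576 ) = 2^( - 3) * 79^1  =  79/8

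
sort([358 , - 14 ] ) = [-14, 358 ] 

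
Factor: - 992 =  - 2^5 * 31^1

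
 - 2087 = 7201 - 9288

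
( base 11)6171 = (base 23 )fak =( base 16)1ff9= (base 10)8185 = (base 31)8G1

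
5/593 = 5/593   =  0.01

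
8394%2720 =234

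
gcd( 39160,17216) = 8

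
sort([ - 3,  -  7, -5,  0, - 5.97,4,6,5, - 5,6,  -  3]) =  [ - 7 , - 5.97, - 5, - 5,  -  3 , - 3,  0 , 4,5,6,6 ] 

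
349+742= 1091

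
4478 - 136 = 4342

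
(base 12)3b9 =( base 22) 141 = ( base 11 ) 481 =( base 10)573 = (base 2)1000111101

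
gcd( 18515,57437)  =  1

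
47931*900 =43137900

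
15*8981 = 134715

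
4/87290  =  2/43645 = 0.00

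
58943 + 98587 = 157530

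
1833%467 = 432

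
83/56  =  83/56  =  1.48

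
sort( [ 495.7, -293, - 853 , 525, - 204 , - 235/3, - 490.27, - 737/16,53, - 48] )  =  [ - 853, - 490.27,-293,-204, - 235/3, - 48, -737/16, 53, 495.7,525 ] 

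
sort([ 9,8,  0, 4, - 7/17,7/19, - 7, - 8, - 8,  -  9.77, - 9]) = [ - 9.77, - 9, - 8, - 8, - 7, - 7/17, 0, 7/19, 4, 8, 9 ]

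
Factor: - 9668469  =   -3^1*3222823^1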